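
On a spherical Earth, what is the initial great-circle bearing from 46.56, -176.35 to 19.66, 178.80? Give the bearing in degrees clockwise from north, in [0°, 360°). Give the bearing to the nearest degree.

190°

Δλ = 178.80 − -176.35 = 355.15°; wrapped into (−180°, 180°]: -4.85°.
θ = atan2( sin Δλ · cos φ₂ , cos φ₁ · sin φ₂ − sin φ₁ · cos φ₂ · cos Δλ )
  = atan2(-0.07962, -0.44999) = -169.966° → normalised to [0°, 360°): 190.034°.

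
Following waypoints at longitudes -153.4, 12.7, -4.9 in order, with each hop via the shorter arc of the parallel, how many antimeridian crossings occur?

0

Leg 1: -153.4° → +12.7°, shortest Δλ = 166.1° (east) — does not cross 180°.
Leg 2: +12.7° → -4.9°, shortest Δλ = -17.6° (west) — does not cross 180°.
Total crossings: 0.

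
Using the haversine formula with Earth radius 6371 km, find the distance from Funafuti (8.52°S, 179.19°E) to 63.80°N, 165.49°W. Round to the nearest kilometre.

Δλ = -165.49 − 179.19 = -344.68°; wrapped into (−180°, 180°]: 15.32°.
Δφ = 63.80 − -8.52 = 72.32°.
a = sin²(Δφ/2) + cos φ₁ · cos φ₂ · sin²(Δλ/2) = 0.355908.
c = 2·atan2(√a, √(1−a)) = 1.27847 rad → d = 6371·c ≈ 8145.10 km.

8145 km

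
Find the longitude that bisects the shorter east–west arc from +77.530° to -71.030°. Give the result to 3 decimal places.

Signed shortest Δλ from +77.530° to -71.030° is -148.560°.
Midpoint longitude = +77.530° + (-148.560°)/2 = +77.530° − 74.280° = +3.250°.

+3.250°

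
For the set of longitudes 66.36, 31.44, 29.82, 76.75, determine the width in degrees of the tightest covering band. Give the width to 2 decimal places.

46.93°

Sort the longitudes: +29.82°, +31.44°, +66.36°, +76.75°.
Eastward gaps between consecutive values (wrapping around): 1.62°, 34.92°, 10.39°, 313.07°.
Largest gap = 313.07° ⇒ minimal covering band is its complement: 360° − 313.07° = 46.93°.
Band runs from +29.82° eastward to +76.75°.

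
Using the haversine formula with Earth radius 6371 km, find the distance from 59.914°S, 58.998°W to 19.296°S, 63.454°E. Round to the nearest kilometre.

Δλ = 63.454 − -58.998 = 122.452°.
Δφ = -19.296 − -59.914 = 40.618°.
a = sin²(Δφ/2) + cos φ₁ · cos φ₂ · sin²(Δλ/2) = 0.483977.
c = 2·atan2(√a, √(1−a)) = 1.53875 rad → d = 6371·c ≈ 9803.34 km.

9803 km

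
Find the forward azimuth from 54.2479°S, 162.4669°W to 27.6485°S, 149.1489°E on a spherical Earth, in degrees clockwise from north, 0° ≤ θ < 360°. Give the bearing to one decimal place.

287.3°

Δλ = 149.1489 − -162.4669 = 311.6158°; wrapped into (−180°, 180°]: -48.3842°.
θ = atan2( sin Δλ · cos φ₂ , cos φ₁ · sin φ₂ − sin φ₁ · cos φ₂ · cos Δλ )
  = atan2(-0.66225, 0.20630) = -72.697° → normalised to [0°, 360°): 287.303°.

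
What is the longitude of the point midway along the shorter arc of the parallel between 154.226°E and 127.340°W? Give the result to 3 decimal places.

166.557°W

Signed shortest Δλ from +154.226° to -127.340° is +78.434°.
Midpoint longitude = +154.226° + (+78.434°)/2 = +154.226° + 39.217° = +193.443°.
Normalise into (−180°, 180°]: -166.557°.
(The naïve average (+154.226 + -127.340)/2 = 13.443° is on the wrong side of the globe.)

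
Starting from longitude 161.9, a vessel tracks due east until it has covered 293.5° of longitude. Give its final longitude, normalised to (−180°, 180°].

Start at +161.9°; shift +293.5° → +455.4°.
+455.4° lies outside (−180°, 180°]; subtract 360° → +95.4°.

+95.4°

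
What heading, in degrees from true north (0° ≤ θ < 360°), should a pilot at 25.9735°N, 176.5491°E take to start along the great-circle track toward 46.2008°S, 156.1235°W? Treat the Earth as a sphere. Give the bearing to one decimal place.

160.9°

Δλ = -156.1235 − 176.5491 = -332.6726°; wrapped into (−180°, 180°]: 27.3274°.
θ = atan2( sin Δλ · cos φ₂ , cos φ₁ · sin φ₂ − sin φ₁ · cos φ₂ · cos Δλ )
  = atan2(0.31774, -0.91816) = 160.911° → normalised to [0°, 360°): 160.911°.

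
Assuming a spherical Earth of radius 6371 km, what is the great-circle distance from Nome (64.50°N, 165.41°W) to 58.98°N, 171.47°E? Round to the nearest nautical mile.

Δλ = 171.47 − -165.41 = 336.88°; wrapped into (−180°, 180°]: -23.12°.
Δφ = 58.98 − 64.50 = -5.52°.
a = sin²(Δφ/2) + cos φ₁ · cos φ₂ · sin²(Δλ/2) = 0.011228.
c = 2·atan2(√a, √(1−a)) = 0.21232 rad → d = 6371·c ≈ 1352.71 km ≈ 730.41 nmi.

730 nmi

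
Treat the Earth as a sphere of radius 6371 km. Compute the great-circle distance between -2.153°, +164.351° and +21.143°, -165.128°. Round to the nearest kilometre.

Δλ = -165.128 − 164.351 = -329.479°; wrapped into (−180°, 180°]: 30.521°.
Δφ = 21.143 − -2.153 = 23.296°.
a = sin²(Δφ/2) + cos φ₁ · cos φ₂ · sin²(Δλ/2) = 0.105332.
c = 2·atan2(√a, √(1−a)) = 0.66107 rad → d = 6371·c ≈ 4211.68 km.

4212 km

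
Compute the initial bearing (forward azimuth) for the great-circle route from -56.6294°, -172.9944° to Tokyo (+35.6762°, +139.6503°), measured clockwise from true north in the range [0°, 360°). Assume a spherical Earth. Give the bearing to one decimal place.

Δλ = 139.6503 − -172.9944 = 312.6447°; wrapped into (−180°, 180°]: -47.3553°.
θ = atan2( sin Δλ · cos φ₂ , cos φ₁ · sin φ₂ − sin φ₁ · cos φ₂ · cos Δλ )
  = atan2(-0.59752, 0.78037) = -37.441° → normalised to [0°, 360°): 322.559°.

322.6°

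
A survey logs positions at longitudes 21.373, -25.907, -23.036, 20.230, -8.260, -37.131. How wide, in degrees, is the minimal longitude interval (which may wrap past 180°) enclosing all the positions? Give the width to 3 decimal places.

Sort the longitudes: -37.131°, -25.907°, -23.036°, -8.260°, +20.230°, +21.373°.
Eastward gaps between consecutive values (wrapping around): 11.224°, 2.871°, 14.776°, 28.490°, 1.143°, 301.496°.
Largest gap = 301.496° ⇒ minimal covering band is its complement: 360° − 301.496° = 58.504°.
Band runs from -37.131° eastward to +21.373°.

58.504°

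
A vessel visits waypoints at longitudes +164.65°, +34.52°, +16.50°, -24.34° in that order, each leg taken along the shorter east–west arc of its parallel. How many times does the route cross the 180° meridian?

0

Leg 1: +164.65° → +34.52°, shortest Δλ = -130.13° (west) — does not cross 180°.
Leg 2: +34.52° → +16.50°, shortest Δλ = -18.02° (west) — does not cross 180°.
Leg 3: +16.50° → -24.34°, shortest Δλ = -40.84° (west) — does not cross 180°.
Total crossings: 0.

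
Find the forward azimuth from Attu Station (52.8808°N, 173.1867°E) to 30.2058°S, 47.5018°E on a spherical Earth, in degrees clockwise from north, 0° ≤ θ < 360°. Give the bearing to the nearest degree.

278°

Δλ = 47.5018 − 173.1867 = -125.6849°.
θ = atan2( sin Δλ · cos φ₂ , cos φ₁ · sin φ₂ − sin φ₁ · cos φ₂ · cos Δλ )
  = atan2(-0.70195, 0.09837) = -82.023° → normalised to [0°, 360°): 277.977°.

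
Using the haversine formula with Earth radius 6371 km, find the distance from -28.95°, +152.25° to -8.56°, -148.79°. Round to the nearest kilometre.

6537 km

Δλ = -148.79 − 152.25 = -301.04°; wrapped into (−180°, 180°]: 58.96°.
Δφ = -8.56 − -28.95 = 20.39°.
a = sin²(Δφ/2) + cos φ₁ · cos φ₂ · sin²(Δλ/2) = 0.240887.
c = 2·atan2(√a, √(1−a)) = 1.02602 rad → d = 6371·c ≈ 6536.78 km.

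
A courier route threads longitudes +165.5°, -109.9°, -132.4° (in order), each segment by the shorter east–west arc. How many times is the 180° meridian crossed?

1

Leg 1: +165.5° → -109.9°, shortest Δλ = 84.6° (east) — crosses 180°.
Leg 2: -109.9° → -132.4°, shortest Δλ = -22.5° (west) — does not cross 180°.
Total crossings: 1.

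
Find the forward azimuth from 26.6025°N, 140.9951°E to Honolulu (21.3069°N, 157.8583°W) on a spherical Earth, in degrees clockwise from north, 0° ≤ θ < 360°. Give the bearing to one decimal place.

Δλ = -157.8583 − 140.9951 = -298.8534°; wrapped into (−180°, 180°]: 61.1466°.
θ = atan2( sin Δλ · cos φ₂ , cos φ₁ · sin φ₂ − sin φ₁ · cos φ₂ · cos Δλ )
  = atan2(0.81599, 0.12357) = 81.389° → normalised to [0°, 360°): 81.389°.

81.4°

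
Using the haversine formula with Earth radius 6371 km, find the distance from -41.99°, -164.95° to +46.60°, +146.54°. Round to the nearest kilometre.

10952 km

Δλ = 146.54 − -164.95 = 311.49°; wrapped into (−180°, 180°]: -48.51°.
Δφ = 46.60 − -41.99 = 88.59°.
a = sin²(Δφ/2) + cos φ₁ · cos φ₂ · sin²(Δλ/2) = 0.573878.
c = 2·atan2(√a, √(1−a)) = 1.71909 rad → d = 6371·c ≈ 10952.35 km.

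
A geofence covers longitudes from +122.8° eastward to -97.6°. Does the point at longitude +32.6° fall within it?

No

Band width going east from +122.8° to -97.6°: ((-97.6 − 122.8) mod 360) = 139.6°.
Offset of +32.6° east of the west edge: ((32.6 − 122.8) mod 360) = 269.8°.
269.8° > 139.6° ⇒ outside.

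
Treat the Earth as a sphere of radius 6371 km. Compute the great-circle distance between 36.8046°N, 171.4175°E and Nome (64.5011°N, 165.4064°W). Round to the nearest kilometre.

3442 km

Δλ = -165.4064 − 171.4175 = -336.8239°; wrapped into (−180°, 180°]: 23.1761°.
Δφ = 64.5011 − 36.8046 = 27.6965°.
a = sin²(Δφ/2) + cos φ₁ · cos φ₂ · sin²(Δλ/2) = 0.071197.
c = 2·atan2(√a, √(1−a)) = 0.54020 rad → d = 6371·c ≈ 3441.62 km.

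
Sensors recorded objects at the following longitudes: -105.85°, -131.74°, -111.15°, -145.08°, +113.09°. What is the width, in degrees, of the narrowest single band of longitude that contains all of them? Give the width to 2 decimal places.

Sort the longitudes: -145.08°, -131.74°, -111.15°, -105.85°, +113.09°.
Eastward gaps between consecutive values (wrapping around): 13.34°, 20.59°, 5.30°, 218.94°, 101.83°.
Largest gap = 218.94° ⇒ minimal covering band is its complement: 360° − 218.94° = 141.06°.
Band runs from +113.09° eastward to -105.85°, crossing the antimeridian.

141.06°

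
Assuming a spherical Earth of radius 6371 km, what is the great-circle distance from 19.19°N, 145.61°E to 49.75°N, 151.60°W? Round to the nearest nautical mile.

3482 nmi

Δλ = -151.60 − 145.61 = -297.21°; wrapped into (−180°, 180°]: 62.79°.
Δφ = 49.75 − 19.19 = 30.56°.
a = sin²(Δφ/2) + cos φ₁ · cos φ₂ · sin²(Δλ/2) = 0.235049.
c = 2·atan2(√a, √(1−a)) = 1.01231 rad → d = 6371·c ≈ 6449.44 km ≈ 3482.42 nmi.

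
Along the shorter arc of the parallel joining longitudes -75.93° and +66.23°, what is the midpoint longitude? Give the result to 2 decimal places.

-4.85°

Signed shortest Δλ from -75.93° to +66.23° is +142.16°.
Midpoint longitude = -75.93° + (+142.16°)/2 = -75.93° + 71.08° = -4.85°.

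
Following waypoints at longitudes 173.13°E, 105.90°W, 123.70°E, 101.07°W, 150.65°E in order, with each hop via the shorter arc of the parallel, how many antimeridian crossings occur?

4

Leg 1: +173.13° → -105.90°, shortest Δλ = 80.97° (east) — crosses 180°.
Leg 2: -105.90° → +123.70°, shortest Δλ = -130.4° (west) — crosses 180°.
Leg 3: +123.70° → -101.07°, shortest Δλ = 135.23° (east) — crosses 180°.
Leg 4: -101.07° → +150.65°, shortest Δλ = -108.28° (west) — crosses 180°.
Total crossings: 4.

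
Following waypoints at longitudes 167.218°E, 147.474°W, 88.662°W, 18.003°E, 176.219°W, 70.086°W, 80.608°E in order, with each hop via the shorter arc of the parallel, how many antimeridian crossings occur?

Leg 1: +167.218° → -147.474°, shortest Δλ = 45.308° (east) — crosses 180°.
Leg 2: -147.474° → -88.662°, shortest Δλ = 58.812° (east) — does not cross 180°.
Leg 3: -88.662° → +18.003°, shortest Δλ = 106.665° (east) — does not cross 180°.
Leg 4: +18.003° → -176.219°, shortest Δλ = 165.778° (east) — crosses 180°.
Leg 5: -176.219° → -70.086°, shortest Δλ = 106.133° (east) — does not cross 180°.
Leg 6: -70.086° → +80.608°, shortest Δλ = 150.694° (east) — does not cross 180°.
Total crossings: 2.

2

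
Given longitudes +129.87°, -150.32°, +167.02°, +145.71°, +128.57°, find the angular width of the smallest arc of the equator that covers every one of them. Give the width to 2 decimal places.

81.11°

Sort the longitudes: -150.32°, +128.57°, +129.87°, +145.71°, +167.02°.
Eastward gaps between consecutive values (wrapping around): 278.89°, 1.30°, 15.84°, 21.31°, 42.66°.
Largest gap = 278.89° ⇒ minimal covering band is its complement: 360° − 278.89° = 81.11°.
Band runs from +128.57° eastward to -150.32°, crossing the antimeridian.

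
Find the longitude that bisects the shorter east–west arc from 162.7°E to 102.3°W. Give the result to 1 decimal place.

Signed shortest Δλ from +162.7° to -102.3° is +95.0°.
Midpoint longitude = +162.7° + (+95.0°)/2 = +162.7° + 47.5° = +210.2°.
Normalise into (−180°, 180°]: -149.8°.
(The naïve average (+162.7 + -102.3)/2 = 30.2° is on the wrong side of the globe.)

149.8°W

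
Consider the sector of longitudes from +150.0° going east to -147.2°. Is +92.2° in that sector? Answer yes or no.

Band width going east from +150.0° to -147.2°: ((-147.2 − 150.0) mod 360) = 62.8°.
Offset of +92.2° east of the west edge: ((92.2 − 150.0) mod 360) = 302.2°.
302.2° > 62.8° ⇒ outside.

No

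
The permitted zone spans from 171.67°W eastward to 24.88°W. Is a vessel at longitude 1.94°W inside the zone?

Band width going east from -171.67° to -24.88°: ((-24.88 − -171.67) mod 360) = 146.79°.
Offset of -1.94° east of the west edge: ((-1.94 − -171.67) mod 360) = 169.73°.
169.73° > 146.79° ⇒ outside.

No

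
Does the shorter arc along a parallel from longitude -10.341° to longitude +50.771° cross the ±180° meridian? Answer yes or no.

No

Signed shortest Δλ = ((50.771 − -10.341 + 180) mod 360) − 180 = 61.112°.
Going east by 61.112° from -10.341° reaches +50.771° without touching 180°.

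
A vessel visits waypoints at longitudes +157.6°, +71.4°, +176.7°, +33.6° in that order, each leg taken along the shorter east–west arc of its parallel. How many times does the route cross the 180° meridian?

Leg 1: +157.6° → +71.4°, shortest Δλ = -86.2° (west) — does not cross 180°.
Leg 2: +71.4° → +176.7°, shortest Δλ = 105.3° (east) — does not cross 180°.
Leg 3: +176.7° → +33.6°, shortest Δλ = -143.1° (west) — does not cross 180°.
Total crossings: 0.

0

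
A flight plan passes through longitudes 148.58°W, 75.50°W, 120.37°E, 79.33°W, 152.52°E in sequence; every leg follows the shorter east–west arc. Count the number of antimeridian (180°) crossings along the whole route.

Leg 1: -148.58° → -75.50°, shortest Δλ = 73.08° (east) — does not cross 180°.
Leg 2: -75.50° → +120.37°, shortest Δλ = -164.13° (west) — crosses 180°.
Leg 3: +120.37° → -79.33°, shortest Δλ = 160.3° (east) — crosses 180°.
Leg 4: -79.33° → +152.52°, shortest Δλ = -128.15° (west) — crosses 180°.
Total crossings: 3.

3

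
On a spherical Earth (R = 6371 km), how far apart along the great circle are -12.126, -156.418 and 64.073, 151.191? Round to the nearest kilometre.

Δλ = 151.191 − -156.418 = 307.609°; wrapped into (−180°, 180°]: -52.391°.
Δφ = 64.073 − -12.126 = 76.199°.
a = sin²(Δφ/2) + cos φ₁ · cos φ₂ · sin²(Δλ/2) = 0.464024.
c = 2·atan2(√a, √(1−a)) = 1.49878 rad → d = 6371·c ≈ 9548.74 km.

9549 km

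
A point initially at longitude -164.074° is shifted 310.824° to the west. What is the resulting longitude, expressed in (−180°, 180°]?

Start at -164.074°; shift −310.824° → -474.898°.
-474.898° lies outside (−180°, 180°]; add 360° → -114.898°.

-114.898°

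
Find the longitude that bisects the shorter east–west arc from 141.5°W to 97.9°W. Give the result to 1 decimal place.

119.7°W

Signed shortest Δλ from -141.5° to -97.9° is +43.6°.
Midpoint longitude = -141.5° + (+43.6°)/2 = -141.5° + 21.8° = -119.7°.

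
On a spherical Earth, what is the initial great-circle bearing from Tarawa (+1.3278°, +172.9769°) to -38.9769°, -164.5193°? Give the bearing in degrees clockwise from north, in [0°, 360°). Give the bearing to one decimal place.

Δλ = -164.5193 − 172.9769 = -337.4962°; wrapped into (−180°, 180°]: 22.5038°.
θ = atan2( sin Δλ · cos φ₂ , cos φ₁ · sin φ₂ − sin φ₁ · cos φ₂ · cos Δλ )
  = atan2(0.29755, -0.64548) = 155.252° → normalised to [0°, 360°): 155.252°.

155.3°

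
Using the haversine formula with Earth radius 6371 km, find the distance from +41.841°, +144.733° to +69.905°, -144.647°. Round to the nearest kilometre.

4965 km

Δλ = -144.647 − 144.733 = -289.380°; wrapped into (−180°, 180°]: 70.620°.
Δφ = 69.905 − 41.841 = 28.064°.
a = sin²(Δφ/2) + cos φ₁ · cos φ₂ · sin²(Δλ/2) = 0.144303.
c = 2·atan2(√a, √(1−a)) = 0.77932 rad → d = 6371·c ≈ 4965.02 km.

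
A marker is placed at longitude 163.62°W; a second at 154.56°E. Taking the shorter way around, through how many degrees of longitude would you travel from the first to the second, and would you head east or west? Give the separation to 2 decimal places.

41.82° west

Raw difference: 154.56 − -163.62 = 318.18°.
Normalise into (−180°, 180°]: 318.18° − 360° = -41.82°.
Negative ⇒ the second point lies to the west; separation 41.82°.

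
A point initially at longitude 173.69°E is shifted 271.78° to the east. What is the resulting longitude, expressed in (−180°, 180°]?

Start at +173.69°; shift +271.78° → +445.47°.
+445.47° lies outside (−180°, 180°]; subtract 360° → +85.47°.

85.47°E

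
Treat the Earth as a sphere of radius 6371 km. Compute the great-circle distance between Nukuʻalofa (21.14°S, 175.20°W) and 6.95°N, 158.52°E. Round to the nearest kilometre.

4241 km

Δλ = 158.52 − -175.20 = 333.72°; wrapped into (−180°, 180°]: -26.28°.
Δφ = 6.95 − -21.14 = 28.09°.
a = sin²(Δφ/2) + cos φ₁ · cos φ₂ · sin²(Δλ/2) = 0.106743.
c = 2·atan2(√a, √(1−a)) = 0.66565 rad → d = 6371·c ≈ 4240.87 km.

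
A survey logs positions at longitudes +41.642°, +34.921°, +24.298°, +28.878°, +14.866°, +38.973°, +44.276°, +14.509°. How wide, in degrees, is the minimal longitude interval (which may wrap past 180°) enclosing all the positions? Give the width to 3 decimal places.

29.767°

Sort the longitudes: +14.509°, +14.866°, +24.298°, +28.878°, +34.921°, +38.973°, +41.642°, +44.276°.
Eastward gaps between consecutive values (wrapping around): 0.357°, 9.432°, 4.580°, 6.043°, 4.052°, 2.669°, 2.634°, 330.233°.
Largest gap = 330.233° ⇒ minimal covering band is its complement: 360° − 330.233° = 29.767°.
Band runs from +14.509° eastward to +44.276°.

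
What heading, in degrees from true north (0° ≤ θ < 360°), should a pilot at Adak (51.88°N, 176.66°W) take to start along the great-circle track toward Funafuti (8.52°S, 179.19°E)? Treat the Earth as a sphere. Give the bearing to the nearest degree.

Δλ = 179.19 − -176.66 = 355.85°; wrapped into (−180°, 180°]: -4.15°.
θ = atan2( sin Δλ · cos φ₂ , cos φ₁ · sin φ₂ − sin φ₁ · cos φ₂ · cos Δλ )
  = atan2(-0.07157, -0.86745) = -175.284° → normalised to [0°, 360°): 184.716°.

185°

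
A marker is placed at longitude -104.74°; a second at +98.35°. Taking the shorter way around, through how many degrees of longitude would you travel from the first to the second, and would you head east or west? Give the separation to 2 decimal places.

156.91° west

Raw difference: 98.35 − -104.74 = 203.09°.
Normalise into (−180°, 180°]: 203.09° − 360° = -156.91°.
Negative ⇒ the second point lies to the west; separation 156.91°.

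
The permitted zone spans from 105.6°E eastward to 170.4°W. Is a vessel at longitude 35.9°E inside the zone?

No

Band width going east from +105.6° to -170.4°: ((-170.4 − 105.6) mod 360) = 84.0°.
Offset of +35.9° east of the west edge: ((35.9 − 105.6) mod 360) = 290.3°.
290.3° > 84.0° ⇒ outside.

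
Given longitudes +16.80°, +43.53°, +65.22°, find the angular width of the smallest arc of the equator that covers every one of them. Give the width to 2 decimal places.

48.42°

Sort the longitudes: +16.80°, +43.53°, +65.22°.
Eastward gaps between consecutive values (wrapping around): 26.73°, 21.69°, 311.58°.
Largest gap = 311.58° ⇒ minimal covering band is its complement: 360° − 311.58° = 48.42°.
Band runs from +16.80° eastward to +65.22°.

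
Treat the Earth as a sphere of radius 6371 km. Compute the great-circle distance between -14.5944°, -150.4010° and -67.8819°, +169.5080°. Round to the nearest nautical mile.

Δλ = 169.5080 − -150.4010 = 319.9090°; wrapped into (−180°, 180°]: -40.0910°.
Δφ = -67.8819 − -14.5944 = -53.2875°.
a = sin²(Δφ/2) + cos φ₁ · cos φ₂ · sin²(Δλ/2) = 0.243909.
c = 2·atan2(√a, √(1−a)) = 1.03307 rad → d = 6371·c ≈ 6581.71 km ≈ 3553.84 nmi.

3554 nmi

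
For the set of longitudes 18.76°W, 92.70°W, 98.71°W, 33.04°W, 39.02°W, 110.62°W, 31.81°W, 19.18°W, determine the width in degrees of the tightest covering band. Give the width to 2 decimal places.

91.86°

Sort the longitudes: -110.62°, -98.71°, -92.70°, -39.02°, -33.04°, -31.81°, -19.18°, -18.76°.
Eastward gaps between consecutive values (wrapping around): 11.91°, 6.01°, 53.68°, 5.98°, 1.23°, 12.63°, 0.42°, 268.14°.
Largest gap = 268.14° ⇒ minimal covering band is its complement: 360° − 268.14° = 91.86°.
Band runs from -110.62° eastward to -18.76°.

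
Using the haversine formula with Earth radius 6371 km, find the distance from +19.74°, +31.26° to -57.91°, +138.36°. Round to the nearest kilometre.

12862 km

Δλ = 138.36 − 31.26 = 107.10°.
Δφ = -57.91 − 19.74 = -77.65°.
a = sin²(Δφ/2) + cos φ₁ · cos φ₂ · sin²(Δλ/2) = 0.716589.
c = 2·atan2(√a, √(1−a)) = 2.01881 rad → d = 6371·c ≈ 12861.85 km.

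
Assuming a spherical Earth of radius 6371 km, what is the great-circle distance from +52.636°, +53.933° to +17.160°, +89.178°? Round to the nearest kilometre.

Δλ = 89.178 − 53.933 = 35.245°.
Δφ = 17.160 − 52.636 = -35.476°.
a = sin²(Δφ/2) + cos φ₁ · cos φ₂ · sin²(Δλ/2) = 0.145967.
c = 2·atan2(√a, √(1−a)) = 0.78404 rad → d = 6371·c ≈ 4995.13 km.

4995 km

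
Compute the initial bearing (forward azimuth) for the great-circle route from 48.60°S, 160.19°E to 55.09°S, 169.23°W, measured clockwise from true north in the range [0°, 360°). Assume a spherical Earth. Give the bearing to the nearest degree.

Δλ = -169.23 − 160.19 = -329.42°; wrapped into (−180°, 180°]: 30.58°.
θ = atan2( sin Δλ · cos φ₂ , cos φ₁ · sin φ₂ − sin φ₁ · cos φ₂ · cos Δλ )
  = atan2(0.29115, -0.17273) = 120.680° → normalised to [0°, 360°): 120.680°.

121°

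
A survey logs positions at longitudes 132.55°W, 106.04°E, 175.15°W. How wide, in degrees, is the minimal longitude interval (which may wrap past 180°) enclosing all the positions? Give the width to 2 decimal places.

121.41°

Sort the longitudes: -175.15°, -132.55°, +106.04°.
Eastward gaps between consecutive values (wrapping around): 42.60°, 238.59°, 78.81°.
Largest gap = 238.59° ⇒ minimal covering band is its complement: 360° − 238.59° = 121.41°.
Band runs from +106.04° eastward to -132.55°, crossing the antimeridian.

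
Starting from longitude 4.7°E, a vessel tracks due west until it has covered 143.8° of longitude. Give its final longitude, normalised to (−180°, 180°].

Start at +4.7°; shift −143.8° → -139.1°.
-139.1° already lies in (−180°, 180°].

139.1°W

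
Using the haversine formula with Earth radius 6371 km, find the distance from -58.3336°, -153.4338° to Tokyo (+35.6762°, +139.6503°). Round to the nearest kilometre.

12145 km

Δλ = 139.6503 − -153.4338 = 293.0841°; wrapped into (−180°, 180°]: -66.9159°.
Δφ = 35.6762 − -58.3336 = 94.0098°.
a = sin²(Δφ/2) + cos φ₁ · cos φ₂ · sin²(Δλ/2) = 0.664587.
c = 2·atan2(√a, √(1−a)) = 1.90622 rad → d = 6371·c ≈ 12144.55 km.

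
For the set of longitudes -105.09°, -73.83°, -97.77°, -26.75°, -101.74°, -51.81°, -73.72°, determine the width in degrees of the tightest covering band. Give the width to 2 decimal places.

Sort the longitudes: -105.09°, -101.74°, -97.77°, -73.83°, -73.72°, -51.81°, -26.75°.
Eastward gaps between consecutive values (wrapping around): 3.35°, 3.97°, 23.94°, 0.11°, 21.91°, 25.06°, 281.66°.
Largest gap = 281.66° ⇒ minimal covering band is its complement: 360° − 281.66° = 78.34°.
Band runs from -105.09° eastward to -26.75°.

78.34°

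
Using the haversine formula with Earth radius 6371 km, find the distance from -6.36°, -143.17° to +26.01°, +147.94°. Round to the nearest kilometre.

Δλ = 147.94 − -143.17 = 291.11°; wrapped into (−180°, 180°]: -68.89°.
Δφ = 26.01 − -6.36 = 32.37°.
a = sin²(Δφ/2) + cos φ₁ · cos φ₂ · sin²(Δλ/2) = 0.363444.
c = 2·atan2(√a, √(1−a)) = 1.29417 rad → d = 6371·c ≈ 8245.16 km.

8245 km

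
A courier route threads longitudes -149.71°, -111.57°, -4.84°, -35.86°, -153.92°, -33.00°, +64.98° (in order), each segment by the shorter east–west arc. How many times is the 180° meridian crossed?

Leg 1: -149.71° → -111.57°, shortest Δλ = 38.14° (east) — does not cross 180°.
Leg 2: -111.57° → -4.84°, shortest Δλ = 106.73° (east) — does not cross 180°.
Leg 3: -4.84° → -35.86°, shortest Δλ = -31.02° (west) — does not cross 180°.
Leg 4: -35.86° → -153.92°, shortest Δλ = -118.06° (west) — does not cross 180°.
Leg 5: -153.92° → -33.00°, shortest Δλ = 120.92° (east) — does not cross 180°.
Leg 6: -33.00° → +64.98°, shortest Δλ = 97.98° (east) — does not cross 180°.
Total crossings: 0.

0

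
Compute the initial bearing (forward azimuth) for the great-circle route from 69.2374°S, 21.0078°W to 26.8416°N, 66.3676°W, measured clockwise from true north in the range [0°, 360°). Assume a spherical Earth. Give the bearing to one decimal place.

319.6°

Δλ = -66.3676 − -21.0078 = -45.3598°.
θ = atan2( sin Δλ · cos φ₂ , cos φ₁ · sin φ₂ − sin φ₁ · cos φ₂ · cos Δλ )
  = atan2(-0.63487, 0.74630) = -40.388° → normalised to [0°, 360°): 319.612°.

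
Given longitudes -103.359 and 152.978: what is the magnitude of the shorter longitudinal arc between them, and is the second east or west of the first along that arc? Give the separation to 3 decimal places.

103.663° west

Raw difference: 152.978 − -103.359 = 256.337°.
Normalise into (−180°, 180°]: 256.337° − 360° = -103.663°.
Negative ⇒ the second point lies to the west; separation 103.663°.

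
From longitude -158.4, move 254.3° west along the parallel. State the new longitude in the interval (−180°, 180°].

-52.7°

Start at -158.4°; shift −254.3° → -412.7°.
-412.7° lies outside (−180°, 180°]; add 360° → -52.7°.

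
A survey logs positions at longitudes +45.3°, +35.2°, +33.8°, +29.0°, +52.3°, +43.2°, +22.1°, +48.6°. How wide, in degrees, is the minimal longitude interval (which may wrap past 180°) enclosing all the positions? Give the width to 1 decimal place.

30.2°

Sort the longitudes: +22.1°, +29.0°, +33.8°, +35.2°, +43.2°, +45.3°, +48.6°, +52.3°.
Eastward gaps between consecutive values (wrapping around): 6.9°, 4.8°, 1.4°, 8.0°, 2.1°, 3.3°, 3.7°, 329.8°.
Largest gap = 329.8° ⇒ minimal covering band is its complement: 360° − 329.8° = 30.2°.
Band runs from +22.1° eastward to +52.3°.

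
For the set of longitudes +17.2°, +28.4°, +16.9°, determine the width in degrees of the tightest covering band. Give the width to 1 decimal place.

Sort the longitudes: +16.9°, +17.2°, +28.4°.
Eastward gaps between consecutive values (wrapping around): 0.3°, 11.2°, 348.5°.
Largest gap = 348.5° ⇒ minimal covering band is its complement: 360° − 348.5° = 11.5°.
Band runs from +16.9° eastward to +28.4°.

11.5°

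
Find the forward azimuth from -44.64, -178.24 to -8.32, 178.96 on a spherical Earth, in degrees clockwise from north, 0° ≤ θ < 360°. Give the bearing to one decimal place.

355.3°

Δλ = 178.96 − -178.24 = 357.20°; wrapped into (−180°, 180°]: -2.80°.
θ = atan2( sin Δλ · cos φ₂ , cos φ₁ · sin φ₂ − sin φ₁ · cos φ₂ · cos Δλ )
  = atan2(-0.04834, 0.59146) = -4.672° → normalised to [0°, 360°): 355.328°.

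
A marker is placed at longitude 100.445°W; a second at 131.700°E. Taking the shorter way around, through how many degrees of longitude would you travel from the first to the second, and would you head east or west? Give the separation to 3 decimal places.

Raw difference: 131.700 − -100.445 = 232.145°.
Normalise into (−180°, 180°]: 232.145° − 360° = -127.855°.
Negative ⇒ the second point lies to the west; separation 127.855°.

127.855° west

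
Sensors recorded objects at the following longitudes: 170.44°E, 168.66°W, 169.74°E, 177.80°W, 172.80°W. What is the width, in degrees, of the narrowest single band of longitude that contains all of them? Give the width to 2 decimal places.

21.60°

Sort the longitudes: -177.80°, -172.80°, -168.66°, +169.74°, +170.44°.
Eastward gaps between consecutive values (wrapping around): 5.00°, 4.14°, 338.40°, 0.70°, 11.76°.
Largest gap = 338.40° ⇒ minimal covering band is its complement: 360° − 338.40° = 21.60°.
Band runs from +169.74° eastward to -168.66°, crossing the antimeridian.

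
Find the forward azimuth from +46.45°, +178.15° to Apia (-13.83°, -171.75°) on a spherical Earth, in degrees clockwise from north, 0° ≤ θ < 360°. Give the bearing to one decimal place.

Δλ = -171.75 − 178.15 = -349.90°; wrapped into (−180°, 180°]: 10.10°.
θ = atan2( sin Δλ · cos φ₂ , cos φ₁ · sin φ₂ − sin φ₁ · cos φ₂ · cos Δλ )
  = atan2(0.17028, -0.85755) = 168.769° → normalised to [0°, 360°): 168.769°.

168.8°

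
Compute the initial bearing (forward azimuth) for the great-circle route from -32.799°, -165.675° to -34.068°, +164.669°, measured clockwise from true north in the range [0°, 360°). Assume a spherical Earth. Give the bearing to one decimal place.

Δλ = 164.669 − -165.675 = 330.344°; wrapped into (−180°, 180°]: -29.656°.
θ = atan2( sin Δλ · cos φ₂ , cos φ₁ · sin φ₂ − sin φ₁ · cos φ₂ · cos Δλ )
  = atan2(-0.40987, -0.08092) = -101.169° → normalised to [0°, 360°): 258.831°.

258.8°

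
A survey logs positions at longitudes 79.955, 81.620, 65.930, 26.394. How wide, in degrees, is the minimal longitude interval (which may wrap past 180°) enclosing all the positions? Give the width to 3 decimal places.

55.226°

Sort the longitudes: +26.394°, +65.930°, +79.955°, +81.620°.
Eastward gaps between consecutive values (wrapping around): 39.536°, 14.025°, 1.665°, 304.774°.
Largest gap = 304.774° ⇒ minimal covering band is its complement: 360° − 304.774° = 55.226°.
Band runs from +26.394° eastward to +81.620°.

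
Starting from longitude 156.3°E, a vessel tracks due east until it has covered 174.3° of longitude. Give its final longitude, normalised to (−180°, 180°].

Start at +156.3°; shift +174.3° → +330.6°.
+330.6° lies outside (−180°, 180°]; subtract 360° → -29.4°.

29.4°W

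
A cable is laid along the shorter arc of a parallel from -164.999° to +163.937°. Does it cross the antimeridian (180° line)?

Naïve |163.937 − -164.999| = 328.936° > 180°, so the shorter arc goes the other way round — across 180°.
Signed shortest Δλ = ((163.937 − -164.999 + 180) mod 360) − 180 = -31.064°.
Going west by 31.064° from -164.999° passes through 180° before reaching +163.937°.

Yes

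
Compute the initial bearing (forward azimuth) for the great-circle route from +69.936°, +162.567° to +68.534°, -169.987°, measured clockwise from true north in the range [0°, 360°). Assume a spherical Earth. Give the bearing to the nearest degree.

85°

Δλ = -169.987 − 162.567 = -332.554°; wrapped into (−180°, 180°]: 27.446°.
θ = atan2( sin Δλ · cos φ₂ , cos φ₁ · sin φ₂ − sin φ₁ · cos φ₂ · cos Δλ )
  = atan2(0.16867, 0.01422) = 85.180° → normalised to [0°, 360°): 85.180°.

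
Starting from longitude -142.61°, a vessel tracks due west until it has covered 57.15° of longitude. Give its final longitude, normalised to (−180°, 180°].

Start at -142.61°; shift −57.15° → -199.76°.
-199.76° lies outside (−180°, 180°]; add 360° → +160.24°.

+160.24°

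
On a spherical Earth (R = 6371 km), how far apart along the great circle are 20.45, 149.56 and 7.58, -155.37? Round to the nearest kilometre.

Δλ = -155.37 − 149.56 = -304.93°; wrapped into (−180°, 180°]: 55.07°.
Δφ = 7.58 − 20.45 = -12.87°.
a = sin²(Δφ/2) + cos φ₁ · cos φ₂ · sin²(Δλ/2) = 0.211055.
c = 2·atan2(√a, √(1−a)) = 0.95466 rad → d = 6371·c ≈ 6082.11 km.

6082 km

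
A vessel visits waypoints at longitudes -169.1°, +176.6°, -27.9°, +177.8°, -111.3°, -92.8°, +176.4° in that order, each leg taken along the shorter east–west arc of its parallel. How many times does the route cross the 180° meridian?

Leg 1: -169.1° → +176.6°, shortest Δλ = -14.3° (west) — crosses 180°.
Leg 2: +176.6° → -27.9°, shortest Δλ = 155.5° (east) — crosses 180°.
Leg 3: -27.9° → +177.8°, shortest Δλ = -154.3° (west) — crosses 180°.
Leg 4: +177.8° → -111.3°, shortest Δλ = 70.9° (east) — crosses 180°.
Leg 5: -111.3° → -92.8°, shortest Δλ = 18.5° (east) — does not cross 180°.
Leg 6: -92.8° → +176.4°, shortest Δλ = -90.8° (west) — crosses 180°.
Total crossings: 5.

5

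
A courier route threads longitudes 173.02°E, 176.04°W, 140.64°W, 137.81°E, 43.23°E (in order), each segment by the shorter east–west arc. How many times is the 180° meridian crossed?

Leg 1: +173.02° → -176.04°, shortest Δλ = 10.94° (east) — crosses 180°.
Leg 2: -176.04° → -140.64°, shortest Δλ = 35.4° (east) — does not cross 180°.
Leg 3: -140.64° → +137.81°, shortest Δλ = -81.55° (west) — crosses 180°.
Leg 4: +137.81° → +43.23°, shortest Δλ = -94.58° (west) — does not cross 180°.
Total crossings: 2.

2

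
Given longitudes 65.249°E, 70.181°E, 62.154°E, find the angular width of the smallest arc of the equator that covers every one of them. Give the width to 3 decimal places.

Sort the longitudes: +62.154°, +65.249°, +70.181°.
Eastward gaps between consecutive values (wrapping around): 3.095°, 4.932°, 351.973°.
Largest gap = 351.973° ⇒ minimal covering band is its complement: 360° − 351.973° = 8.027°.
Band runs from +62.154° eastward to +70.181°.

8.027°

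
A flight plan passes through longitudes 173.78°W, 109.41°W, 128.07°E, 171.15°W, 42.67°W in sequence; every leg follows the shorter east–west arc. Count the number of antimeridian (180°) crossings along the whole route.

Leg 1: -173.78° → -109.41°, shortest Δλ = 64.37° (east) — does not cross 180°.
Leg 2: -109.41° → +128.07°, shortest Δλ = -122.52° (west) — crosses 180°.
Leg 3: +128.07° → -171.15°, shortest Δλ = 60.78° (east) — crosses 180°.
Leg 4: -171.15° → -42.67°, shortest Δλ = 128.48° (east) — does not cross 180°.
Total crossings: 2.

2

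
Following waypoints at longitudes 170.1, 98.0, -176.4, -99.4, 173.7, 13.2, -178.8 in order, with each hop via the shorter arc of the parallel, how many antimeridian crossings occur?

Leg 1: +170.1° → +98.0°, shortest Δλ = -72.1° (west) — does not cross 180°.
Leg 2: +98.0° → -176.4°, shortest Δλ = 85.6° (east) — crosses 180°.
Leg 3: -176.4° → -99.4°, shortest Δλ = 77.0° (east) — does not cross 180°.
Leg 4: -99.4° → +173.7°, shortest Δλ = -86.9° (west) — crosses 180°.
Leg 5: +173.7° → +13.2°, shortest Δλ = -160.5° (west) — does not cross 180°.
Leg 6: +13.2° → -178.8°, shortest Δλ = 168.0° (east) — crosses 180°.
Total crossings: 3.

3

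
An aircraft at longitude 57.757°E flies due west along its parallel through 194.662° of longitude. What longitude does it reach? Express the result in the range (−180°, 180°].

Start at +57.757°; shift −194.662° → -136.905°.
-136.905° already lies in (−180°, 180°].

136.905°W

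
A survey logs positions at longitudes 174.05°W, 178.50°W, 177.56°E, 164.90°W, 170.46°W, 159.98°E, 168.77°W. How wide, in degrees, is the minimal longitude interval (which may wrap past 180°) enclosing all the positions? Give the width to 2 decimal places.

Sort the longitudes: -178.50°, -174.05°, -170.46°, -168.77°, -164.90°, +159.98°, +177.56°.
Eastward gaps between consecutive values (wrapping around): 4.45°, 3.59°, 1.69°, 3.87°, 324.88°, 17.58°, 3.94°.
Largest gap = 324.88° ⇒ minimal covering band is its complement: 360° − 324.88° = 35.12°.
Band runs from +159.98° eastward to -164.90°, crossing the antimeridian.

35.12°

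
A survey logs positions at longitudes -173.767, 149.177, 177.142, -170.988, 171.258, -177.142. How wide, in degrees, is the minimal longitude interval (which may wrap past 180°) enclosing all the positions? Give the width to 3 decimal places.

Sort the longitudes: -177.142°, -173.767°, -170.988°, +149.177°, +171.258°, +177.142°.
Eastward gaps between consecutive values (wrapping around): 3.375°, 2.779°, 320.165°, 22.081°, 5.884°, 5.716°.
Largest gap = 320.165° ⇒ minimal covering band is its complement: 360° − 320.165° = 39.835°.
Band runs from +149.177° eastward to -170.988°, crossing the antimeridian.

39.835°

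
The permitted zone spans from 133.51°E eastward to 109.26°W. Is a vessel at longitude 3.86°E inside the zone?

No

Band width going east from +133.51° to -109.26°: ((-109.26 − 133.51) mod 360) = 117.23°.
Offset of +3.86° east of the west edge: ((3.86 − 133.51) mod 360) = 230.35°.
230.35° > 117.23° ⇒ outside.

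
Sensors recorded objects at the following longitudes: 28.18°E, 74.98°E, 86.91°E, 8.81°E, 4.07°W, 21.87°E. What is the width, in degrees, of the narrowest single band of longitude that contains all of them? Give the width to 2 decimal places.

Sort the longitudes: -4.07°, +8.81°, +21.87°, +28.18°, +74.98°, +86.91°.
Eastward gaps between consecutive values (wrapping around): 12.88°, 13.06°, 6.31°, 46.80°, 11.93°, 269.02°.
Largest gap = 269.02° ⇒ minimal covering band is its complement: 360° − 269.02° = 90.98°.
Band runs from -4.07° eastward to +86.91°.

90.98°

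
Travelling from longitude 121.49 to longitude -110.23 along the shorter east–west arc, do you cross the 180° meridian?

Yes

Naïve |-110.23 − 121.49| = 231.72° > 180°, so the shorter arc goes the other way round — across 180°.
Signed shortest Δλ = ((-110.23 − 121.49 + 180) mod 360) − 180 = 128.28°.
Going east by 128.28° from +121.49° passes through 180° before reaching -110.23°.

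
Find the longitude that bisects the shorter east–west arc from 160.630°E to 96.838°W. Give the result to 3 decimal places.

148.104°W

Signed shortest Δλ from +160.630° to -96.838° is +102.532°.
Midpoint longitude = +160.630° + (+102.532°)/2 = +160.630° + 51.266° = +211.896°.
Normalise into (−180°, 180°]: -148.104°.
(The naïve average (+160.630 + -96.838)/2 = 31.896° is on the wrong side of the globe.)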